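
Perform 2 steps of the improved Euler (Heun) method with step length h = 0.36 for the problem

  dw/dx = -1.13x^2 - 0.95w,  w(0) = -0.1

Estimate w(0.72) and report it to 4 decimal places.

-0.1930

Heun: k1 = f(x_n, w_n); k2 = f(x_n + h, w_n + h·k1); w_{n+1} = w_n + (h/2)·(k1 + k2).
x=0.000000, w=-0.100000:
  k1 = f(0.000000, -0.100000) = 0.095000
  k2 = f(0.360000, -0.065800) = -0.083938
  w ← -0.100000 + (0.36/2)·(0.095000 + (-0.083938)) = -0.098009
x=0.360000, w=-0.098009:
  k1 = f(0.360000, -0.098009) = -0.053340
  k2 = f(0.720000, -0.117211) = -0.474441
  w ← -0.098009 + (0.36/2)·(-0.053340 + (-0.474441)) = -0.193009
w(0.72) ≈ -0.1930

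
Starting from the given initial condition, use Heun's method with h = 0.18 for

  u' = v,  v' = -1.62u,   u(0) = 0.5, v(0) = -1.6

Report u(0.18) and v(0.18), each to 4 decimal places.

0.1989, -1.7038

Heun on (u,v): k1 = f(t_n, state_n); k2 = f(t_n + h, state_n + h·k1); state_{n+1} = state_n + (h/2)·(k1 + k2).
0.000000: (0.500000, -1.600000)
  k1 = (-1.600000, -0.810000)
  predictor → (0.212000, -1.745800)
  k2 = (-1.745800, -0.343440)
  → (0.198878, -1.703810)
(u(0.18), v(0.18)) ≈ (0.1989, -1.7038)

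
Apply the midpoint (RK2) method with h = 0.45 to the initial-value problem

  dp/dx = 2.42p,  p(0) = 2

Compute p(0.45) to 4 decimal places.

5.3639

Midpoint: k1 = f(x_n, p_n); k2 = f(x_n + h/2, p_n + (h/2)·k1); p_{n+1} = p_n + h·k2.
x=0.000000, p=2.000000:
  k1 = f(0.000000, 2.000000) = 4.840000
  k2 = f(0.225000, 3.089000) = 7.475380
  p ← 2.000000 + 0.45·7.475380 = 5.363921
p(0.45) ≈ 5.3639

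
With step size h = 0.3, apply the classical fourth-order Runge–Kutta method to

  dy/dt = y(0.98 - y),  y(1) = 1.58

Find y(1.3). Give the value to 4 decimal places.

1.3669

RK4: k1 = f(t_n, y_n); k2 = f(t_n + h/2, y_n + (h/2)·k1); k3 = f(t_n + h/2, y_n + (h/2)·k2); k4 = f(t_n + h, y_n + h·k3); y_{n+1} = y_n + (h/6)·(k1 + 2k2 + 2k3 + k4).
t=1.000000, y=1.580000:
  k1 = f(1.000000, 1.580000) = -0.948000
  k2 = f(1.150000, 1.437800) = -0.658225
  k3 = f(1.150000, 1.481266) = -0.742509
  k4 = f(1.300000, 1.357247) = -0.512018
  y ← 1.580000 + (0.3/6)·(k1 + 2k2 + 2k3 + k4) = 1.366926
y(1.3) ≈ 1.3669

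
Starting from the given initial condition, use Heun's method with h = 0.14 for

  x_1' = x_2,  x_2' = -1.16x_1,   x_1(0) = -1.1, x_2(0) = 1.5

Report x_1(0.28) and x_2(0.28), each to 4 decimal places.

-0.6349, 1.7852

Heun on (x_1,x_2): k1 = f(t_n, state_n); k2 = f(t_n + h, state_n + h·k1); state_{n+1} = state_n + (h/2)·(k1 + k2).
0.000000: (-1.100000, 1.500000)
  k1 = (1.500000, 1.276000)
  predictor → (-0.890000, 1.678640)
  k2 = (1.678640, 1.032400)
  → (-0.877495, 1.661588)
0.140000: (-0.877495, 1.661588)
  k1 = (1.661588, 1.017894)
  predictor → (-0.644873, 1.804093)
  k2 = (1.804093, 0.748053)
  → (-0.634898, 1.785204)
(x_1(0.28), x_2(0.28)) ≈ (-0.6349, 1.7852)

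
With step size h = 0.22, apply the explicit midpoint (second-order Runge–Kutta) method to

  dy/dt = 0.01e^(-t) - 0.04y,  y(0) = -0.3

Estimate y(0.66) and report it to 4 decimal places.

-0.2874

Midpoint: k1 = f(t_n, y_n); k2 = f(t_n + h/2, y_n + (h/2)·k1); y_{n+1} = y_n + h·k2.
t=0.000000, y=-0.300000:
  k1 = f(0.000000, -0.300000) = 0.022000
  k2 = f(0.110000, -0.297580) = 0.020862
  y ← -0.300000 + 0.22·0.020862 = -0.295410
t=0.220000, y=-0.295410:
  k1 = f(0.220000, -0.295410) = 0.019842
  k2 = f(0.330000, -0.293228) = 0.018918
  y ← -0.295410 + 0.22·0.018918 = -0.291248
t=0.440000, y=-0.291248:
  k1 = f(0.440000, -0.291248) = 0.018090
  k2 = f(0.550000, -0.289258) = 0.017340
  y ← -0.291248 + 0.22·0.017340 = -0.287434
y(0.66) ≈ -0.2874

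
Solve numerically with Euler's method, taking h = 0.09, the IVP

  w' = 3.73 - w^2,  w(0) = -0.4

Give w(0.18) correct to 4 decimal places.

Euler: w_{n+1} = w_n + h·f(x_n, w_n).
x=0.000000, w=-0.400000: f=3.570000 → w ← -0.400000 + 0.09·3.570000 = -0.078700
x=0.090000, w=-0.078700: f=3.723806 → w ← -0.078700 + 0.09·3.723806 = 0.256443
w(0.18) ≈ 0.2564

0.2564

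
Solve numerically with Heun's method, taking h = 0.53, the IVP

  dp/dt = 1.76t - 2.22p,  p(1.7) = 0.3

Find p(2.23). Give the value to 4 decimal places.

Heun: k1 = f(t_n, p_n); k2 = f(t_n + h, p_n + h·k1); p_{n+1} = p_n + (h/2)·(k1 + k2).
t=1.700000, p=0.300000:
  k1 = f(1.700000, 0.300000) = 2.326000
  k2 = f(2.230000, 1.532780) = 0.522028
  p ← 0.300000 + (0.53/2)·(2.326000 + 0.522028) = 1.054728
p(2.23) ≈ 1.0547

1.0547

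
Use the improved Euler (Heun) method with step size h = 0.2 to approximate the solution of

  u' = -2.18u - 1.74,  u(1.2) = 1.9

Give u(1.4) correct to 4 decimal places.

Heun: k1 = f(s_n, u_n); k2 = f(s_n + h, u_n + h·k1); u_{n+1} = u_n + (h/2)·(k1 + k2).
s=1.200000, u=1.900000:
  k1 = f(1.200000, 1.900000) = -5.882000
  k2 = f(1.400000, 0.723600) = -3.317448
  u ← 1.900000 + (0.2/2)·(-5.882000 + (-3.317448)) = 0.980055
u(1.4) ≈ 0.9801

0.9801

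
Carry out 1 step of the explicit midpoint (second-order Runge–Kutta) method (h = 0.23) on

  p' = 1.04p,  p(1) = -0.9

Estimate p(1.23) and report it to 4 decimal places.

-1.1410

Midpoint: k1 = f(t_n, p_n); k2 = f(t_n + h/2, p_n + (h/2)·k1); p_{n+1} = p_n + h·k2.
t=1.000000, p=-0.900000:
  k1 = f(1.000000, -0.900000) = -0.936000
  k2 = f(1.115000, -1.007640) = -1.047946
  p ← -0.900000 + 0.23·(-1.047946) = -1.141027
p(1.23) ≈ -1.1410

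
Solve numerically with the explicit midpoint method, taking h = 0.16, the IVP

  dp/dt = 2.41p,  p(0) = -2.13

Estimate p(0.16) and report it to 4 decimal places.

-3.1097

Midpoint: k1 = f(t_n, p_n); k2 = f(t_n + h/2, p_n + (h/2)·k1); p_{n+1} = p_n + h·k2.
t=0.000000, p=-2.130000:
  k1 = f(0.000000, -2.130000) = -5.133300
  k2 = f(0.080000, -2.540664) = -6.123000
  p ← -2.130000 + 0.16·(-6.123000) = -3.109680
p(0.16) ≈ -3.1097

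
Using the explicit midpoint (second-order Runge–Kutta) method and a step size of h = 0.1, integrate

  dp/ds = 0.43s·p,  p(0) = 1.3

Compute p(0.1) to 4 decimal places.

1.3028

Midpoint: k1 = f(s_n, p_n); k2 = f(s_n + h/2, p_n + (h/2)·k1); p_{n+1} = p_n + h·k2.
s=0.000000, p=1.300000:
  k1 = f(0.000000, 1.300000) = 0.000000
  k2 = f(0.050000, 1.300000) = 0.027950
  p ← 1.300000 + 0.1·0.027950 = 1.302795
p(0.1) ≈ 1.3028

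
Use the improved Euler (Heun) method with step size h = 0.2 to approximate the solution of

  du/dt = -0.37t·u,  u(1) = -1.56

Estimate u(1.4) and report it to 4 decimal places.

-1.3064

Heun: k1 = f(t_n, u_n); k2 = f(t_n + h, u_n + h·k1); u_{n+1} = u_n + (h/2)·(k1 + k2).
t=1.000000, u=-1.560000:
  k1 = f(1.000000, -1.560000) = 0.577200
  k2 = f(1.200000, -1.444560) = 0.641385
  u ← -1.560000 + (0.2/2)·(0.577200 + 0.641385) = -1.438142
t=1.200000, u=-1.438142:
  k1 = f(1.200000, -1.438142) = 0.638535
  k2 = f(1.400000, -1.310435) = 0.678805
  u ← -1.438142 + (0.2/2)·(0.638535 + 0.678805) = -1.306408
u(1.4) ≈ -1.3064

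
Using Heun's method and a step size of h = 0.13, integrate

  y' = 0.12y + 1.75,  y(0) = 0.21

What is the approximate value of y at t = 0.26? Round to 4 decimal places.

Heun: k1 = f(t_n, y_n); k2 = f(t_n + h, y_n + h·k1); y_{n+1} = y_n + (h/2)·(k1 + k2).
t=0.000000, y=0.210000:
  k1 = f(0.000000, 0.210000) = 1.775200
  k2 = f(0.130000, 0.440776) = 1.802893
  y ← 0.210000 + (0.13/2)·(1.775200 + 1.802893) = 0.442576
t=0.130000, y=0.442576:
  k1 = f(0.130000, 0.442576) = 1.803109
  k2 = f(0.260000, 0.676980) = 1.831238
  y ← 0.442576 + (0.13/2)·(1.803109 + 1.831238) = 0.678809
y(0.26) ≈ 0.6788

0.6788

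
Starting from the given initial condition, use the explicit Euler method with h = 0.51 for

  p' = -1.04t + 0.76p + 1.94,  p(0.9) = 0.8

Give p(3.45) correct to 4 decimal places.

Euler: p_{n+1} = p_n + h·f(t_n, p_n).
t=0.900000, p=0.800000: f=1.612000 → p ← 0.800000 + 0.51·1.612000 = 1.622120
t=1.410000, p=1.622120: f=1.706411 → p ← 1.622120 + 0.51·1.706411 = 2.492390
t=1.920000, p=2.492390: f=1.837416 → p ← 2.492390 + 0.51·1.837416 = 3.429472
t=2.430000, p=3.429472: f=2.019199 → p ← 3.429472 + 0.51·2.019199 = 4.459263
t=2.940000, p=4.459263: f=2.271440 → p ← 4.459263 + 0.51·2.271440 = 5.617698
p(3.45) ≈ 5.6177

5.6177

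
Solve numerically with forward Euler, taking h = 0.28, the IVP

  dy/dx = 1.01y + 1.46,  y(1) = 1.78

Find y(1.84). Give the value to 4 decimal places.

Euler: y_{n+1} = y_n + h·f(x_n, y_n).
x=1.000000, y=1.780000: f=3.257800 → y ← 1.780000 + 0.28·3.257800 = 2.692184
x=1.280000, y=2.692184: f=4.179106 → y ← 2.692184 + 0.28·4.179106 = 3.862334
x=1.560000, y=3.862334: f=5.360957 → y ← 3.862334 + 0.28·5.360957 = 5.363402
y(1.84) ≈ 5.3634

5.3634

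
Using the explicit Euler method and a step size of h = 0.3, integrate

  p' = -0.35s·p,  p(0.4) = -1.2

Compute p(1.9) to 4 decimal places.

-0.6849

Euler: p_{n+1} = p_n + h·f(s_n, p_n).
s=0.400000, p=-1.200000: f=0.168000 → p ← -1.200000 + 0.3·0.168000 = -1.149600
s=0.700000, p=-1.149600: f=0.281652 → p ← -1.149600 + 0.3·0.281652 = -1.065104
s=1.000000, p=-1.065104: f=0.372787 → p ← -1.065104 + 0.3·0.372787 = -0.953268
s=1.300000, p=-0.953268: f=0.433737 → p ← -0.953268 + 0.3·0.433737 = -0.823147
s=1.600000, p=-0.823147: f=0.460962 → p ← -0.823147 + 0.3·0.460962 = -0.684859
p(1.9) ≈ -0.6849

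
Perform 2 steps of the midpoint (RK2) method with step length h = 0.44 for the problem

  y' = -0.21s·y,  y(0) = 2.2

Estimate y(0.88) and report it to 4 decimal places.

Midpoint: k1 = f(s_n, y_n); k2 = f(s_n + h/2, y_n + (h/2)·k1); y_{n+1} = y_n + h·k2.
s=0.000000, y=2.200000:
  k1 = f(0.000000, 2.200000) = 0.000000
  k2 = f(0.220000, 2.200000) = -0.101640
  y ← 2.200000 + 0.44·(-0.101640) = 2.155278
s=0.440000, y=2.155278:
  k1 = f(0.440000, 2.155278) = -0.199148
  k2 = f(0.660000, 2.111466) = -0.292649
  y ← 2.155278 + 0.44·(-0.292649) = 2.026513
y(0.88) ≈ 2.0265

2.0265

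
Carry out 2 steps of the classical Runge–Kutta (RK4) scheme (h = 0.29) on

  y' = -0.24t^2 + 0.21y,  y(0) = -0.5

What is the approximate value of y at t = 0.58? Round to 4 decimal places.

-0.5809

RK4: k1 = f(t_n, y_n); k2 = f(t_n + h/2, y_n + (h/2)·k1); k3 = f(t_n + h/2, y_n + (h/2)·k2); k4 = f(t_n + h, y_n + h·k3); y_{n+1} = y_n + (h/6)·(k1 + 2k2 + 2k3 + k4).
t=0.000000, y=-0.500000:
  k1 = f(0.000000, -0.500000) = -0.105000
  k2 = f(0.145000, -0.515225) = -0.113243
  k3 = f(0.145000, -0.516420) = -0.113494
  k4 = f(0.290000, -0.532913) = -0.132096
  y ← -0.500000 + (0.29/6)·(k1 + 2k2 + 2k3 + k4) = -0.533378
t=0.290000, y=-0.533378:
  k1 = f(0.290000, -0.533378) = -0.132193
  k2 = f(0.435000, -0.552546) = -0.161449
  k3 = f(0.435000, -0.556788) = -0.162339
  k4 = f(0.580000, -0.580456) = -0.202632
  y ← -0.533378 + (0.29/6)·(k1 + 2k2 + 2k3 + k4) = -0.580860
y(0.58) ≈ -0.5809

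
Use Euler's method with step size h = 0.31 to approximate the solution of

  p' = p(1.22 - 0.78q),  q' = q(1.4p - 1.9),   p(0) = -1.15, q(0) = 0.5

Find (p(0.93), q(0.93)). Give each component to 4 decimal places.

-2.7630, -0.0044

Euler on (p,q): p_{n+1} = p_n + h·p', q_{n+1} = q_n + h·q'.
0.000000: (-1.150000, 0.500000); f=(-0.954500, -1.755000) → (-1.445895, -0.044050)
0.310000: (-1.445895, -0.044050); f=(-1.813671, 0.172863) → (-2.008133, 0.009538)
0.620000: (-2.008133, 0.009538); f=(-2.434983, -0.044935) → (-2.762978, -0.004392)
(p(0.93), q(0.93)) ≈ (-2.7630, -0.0044)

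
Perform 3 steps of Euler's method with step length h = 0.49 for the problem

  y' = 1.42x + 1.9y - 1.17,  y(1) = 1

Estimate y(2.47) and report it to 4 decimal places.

Euler: y_{n+1} = y_n + h·f(x_n, y_n).
x=1.000000, y=1.000000: f=2.150000 → y ← 1.000000 + 0.49·2.150000 = 2.053500
x=1.490000, y=2.053500: f=4.847450 → y ← 2.053500 + 0.49·4.847450 = 4.428750
x=1.980000, y=4.428750: f=10.056226 → y ← 4.428750 + 0.49·10.056226 = 9.356301
y(2.47) ≈ 9.3563

9.3563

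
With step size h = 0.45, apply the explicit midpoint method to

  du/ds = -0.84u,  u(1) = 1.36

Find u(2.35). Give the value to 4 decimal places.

0.4535

Midpoint: k1 = f(s_n, u_n); k2 = f(s_n + h/2, u_n + (h/2)·k1); u_{n+1} = u_n + h·k2.
s=1.000000, u=1.360000:
  k1 = f(1.000000, 1.360000) = -1.142400
  k2 = f(1.225000, 1.102960) = -0.926486
  u ← 1.360000 + 0.45·(-0.926486) = 0.943081
s=1.450000, u=0.943081:
  k1 = f(1.450000, 0.943081) = -0.792188
  k2 = f(1.675000, 0.764839) = -0.642465
  u ← 0.943081 + 0.45·(-0.642465) = 0.653972
s=1.900000, u=0.653972:
  k1 = f(1.900000, 0.653972) = -0.549337
  k2 = f(2.125000, 0.530371) = -0.445512
  u ← 0.653972 + 0.45·(-0.445512) = 0.453492
u(2.35) ≈ 0.4535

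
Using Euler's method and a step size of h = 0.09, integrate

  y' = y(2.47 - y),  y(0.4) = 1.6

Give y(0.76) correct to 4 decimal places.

Euler: y_{n+1} = y_n + h·f(s_n, y_n).
s=0.400000, y=1.600000: f=1.392000 → y ← 1.600000 + 0.09·1.392000 = 1.725280
s=0.490000, y=1.725280: f=1.284851 → y ← 1.725280 + 0.09·1.284851 = 1.840917
s=0.580000, y=1.840917: f=1.158090 → y ← 1.840917 + 0.09·1.158090 = 1.945145
s=0.670000, y=1.945145: f=1.020920 → y ← 1.945145 + 0.09·1.020920 = 2.037027
y(0.76) ≈ 2.0370

2.0370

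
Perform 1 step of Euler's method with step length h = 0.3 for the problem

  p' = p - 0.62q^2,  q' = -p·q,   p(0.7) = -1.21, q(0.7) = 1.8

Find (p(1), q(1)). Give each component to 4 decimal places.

-2.1756, 2.4534

Euler on (p,q): p_{n+1} = p_n + h·p', q_{n+1} = q_n + h·q'.
0.700000: (-1.210000, 1.800000); f=(-3.218800, 2.178000) → (-2.175640, 2.453400)
(p(1), q(1)) ≈ (-2.1756, 2.4534)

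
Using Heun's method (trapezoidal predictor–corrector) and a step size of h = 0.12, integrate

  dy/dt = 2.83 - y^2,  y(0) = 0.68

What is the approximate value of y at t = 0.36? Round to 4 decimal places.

Heun: k1 = f(t_n, y_n); k2 = f(t_n + h, y_n + h·k1); y_{n+1} = y_n + (h/2)·(k1 + k2).
t=0.000000, y=0.680000:
  k1 = f(0.000000, 0.680000) = 2.367600
  k2 = f(0.120000, 0.964112) = 1.900488
  y ← 0.680000 + (0.12/2)·(2.367600 + 1.900488) = 0.936085
t=0.120000, y=0.936085:
  k1 = f(0.120000, 0.936085) = 1.953744
  k2 = f(0.240000, 1.170535) = 1.459849
  y ← 0.936085 + (0.12/2)·(1.953744 + 1.459849) = 1.140901
t=0.240000, y=1.140901:
  k1 = f(0.240000, 1.140901) = 1.528345
  k2 = f(0.360000, 1.324302) = 1.076223
  y ← 1.140901 + (0.12/2)·(1.528345 + 1.076223) = 1.297175
y(0.36) ≈ 1.2972

1.2972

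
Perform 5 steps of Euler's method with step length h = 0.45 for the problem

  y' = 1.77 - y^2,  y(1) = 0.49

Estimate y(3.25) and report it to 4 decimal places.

Euler: y_{n+1} = y_n + h·f(x_n, y_n).
x=1.000000, y=0.490000: f=1.529900 → y ← 0.490000 + 0.45·1.529900 = 1.178455
x=1.450000, y=1.178455: f=0.381244 → y ← 1.178455 + 0.45·0.381244 = 1.350015
x=1.900000, y=1.350015: f=-0.052540 → y ← 1.350015 + 0.45·(-0.052540) = 1.326372
x=2.350000, y=1.326372: f=0.010738 → y ← 1.326372 + 0.45·0.010738 = 1.331204
x=2.800000, y=1.331204: f=-0.002104 → y ← 1.331204 + 0.45·(-0.002104) = 1.330257
y(3.25) ≈ 1.3303

1.3303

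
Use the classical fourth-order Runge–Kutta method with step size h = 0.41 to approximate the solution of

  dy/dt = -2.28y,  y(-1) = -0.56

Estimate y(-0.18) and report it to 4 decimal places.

-0.0886

RK4: k1 = f(t_n, y_n); k2 = f(t_n + h/2, y_n + (h/2)·k1); k3 = f(t_n + h/2, y_n + (h/2)·k2); k4 = f(t_n + h, y_n + h·k3); y_{n+1} = y_n + (h/6)·(k1 + 2k2 + 2k3 + k4).
t=-1.000000, y=-0.560000:
  k1 = f(-1.000000, -0.560000) = 1.276800
  k2 = f(-0.795000, -0.298256) = 0.680024
  k3 = f(-0.795000, -0.420595) = 0.958957
  k4 = f(-0.590000, -0.166828) = 0.380367
  y ← -0.560000 + (0.41/6)·(k1 + 2k2 + 2k3 + k4) = -0.222766
t=-0.590000, y=-0.222766:
  k1 = f(-0.590000, -0.222766) = 0.507907
  k2 = f(-0.385000, -0.118645) = 0.270511
  k3 = f(-0.385000, -0.167311) = 0.381470
  k4 = f(-0.180000, -0.066364) = 0.151309
  y ← -0.222766 + (0.41/6)·(k1 + 2k2 + 2k3 + k4) = -0.088616
y(-0.18) ≈ -0.0886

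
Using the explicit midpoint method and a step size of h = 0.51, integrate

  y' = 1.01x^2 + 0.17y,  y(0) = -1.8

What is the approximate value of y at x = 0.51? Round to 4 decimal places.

Midpoint: k1 = f(x_n, y_n); k2 = f(x_n + h/2, y_n + (h/2)·k1); y_{n+1} = y_n + h·k2.
x=0.000000, y=-1.800000:
  k1 = f(0.000000, -1.800000) = -0.306000
  k2 = f(0.255000, -1.878030) = -0.253590
  y ← -1.800000 + 0.51·(-0.253590) = -1.929331
y(0.51) ≈ -1.9293

-1.9293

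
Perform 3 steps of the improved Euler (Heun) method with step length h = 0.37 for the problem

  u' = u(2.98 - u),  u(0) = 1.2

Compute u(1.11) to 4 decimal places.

Heun: k1 = f(t_n, u_n); k2 = f(t_n + h, u_n + h·k1); u_{n+1} = u_n + (h/2)·(k1 + k2).
t=0.000000, u=1.200000:
  k1 = f(0.000000, 1.200000) = 2.136000
  k2 = f(0.370000, 1.990320) = 1.969780
  u ← 1.200000 + (0.37/2)·(2.136000 + 1.969780) = 1.959569
t=0.370000, u=1.959569:
  k1 = f(0.370000, 1.959569) = 1.999605
  k2 = f(0.740000, 2.699423) = 0.757396
  u ← 1.959569 + (0.37/2)·(1.999605 + 0.757396) = 2.469614
t=0.740000, u=2.469614:
  k1 = f(0.740000, 2.469614) = 1.260456
  k2 = f(1.110000, 2.935983) = 0.129233
  u ← 2.469614 + (0.37/2)·(1.260456 + 0.129233) = 2.726707
u(1.11) ≈ 2.7267

2.7267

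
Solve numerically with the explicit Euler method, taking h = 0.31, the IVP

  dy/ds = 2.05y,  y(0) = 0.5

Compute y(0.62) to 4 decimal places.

1.3374

Euler: y_{n+1} = y_n + h·f(s_n, y_n).
s=0.000000, y=0.500000: f=1.025000 → y ← 0.500000 + 0.31·1.025000 = 0.817750
s=0.310000, y=0.817750: f=1.676387 → y ← 0.817750 + 0.31·1.676387 = 1.337430
y(0.62) ≈ 1.3374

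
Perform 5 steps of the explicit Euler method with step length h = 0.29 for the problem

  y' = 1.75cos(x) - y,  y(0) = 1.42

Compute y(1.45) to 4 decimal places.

1.2082

Euler: y_{n+1} = y_n + h·f(x_n, y_n).
x=0.000000, y=1.420000: f=0.330000 → y ← 1.420000 + 0.29·0.330000 = 1.515700
x=0.290000, y=1.515700: f=0.161227 → y ← 1.515700 + 0.29·0.161227 = 1.562456
x=0.580000, y=1.562456: f=-0.098646 → y ← 1.562456 + 0.29·(-0.098646) = 1.533848
x=0.870000, y=1.533848: f=-0.405402 → y ← 1.533848 + 0.29·(-0.405402) = 1.416282
x=1.160000, y=1.416282: f=-0.717438 → y ← 1.416282 + 0.29·(-0.717438) = 1.208225
y(1.45) ≈ 1.2082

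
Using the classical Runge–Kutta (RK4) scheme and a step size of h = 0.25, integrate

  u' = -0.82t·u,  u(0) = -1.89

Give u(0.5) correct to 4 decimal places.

-1.7059

RK4: k1 = f(t_n, u_n); k2 = f(t_n + h/2, u_n + (h/2)·k1); k3 = f(t_n + h/2, u_n + (h/2)·k2); k4 = f(t_n + h, u_n + h·k3); u_{n+1} = u_n + (h/6)·(k1 + 2k2 + 2k3 + k4).
t=0.000000, u=-1.890000:
  k1 = f(0.000000, -1.890000) = 0.000000
  k2 = f(0.125000, -1.890000) = 0.193725
  k3 = f(0.125000, -1.865784) = 0.191243
  k4 = f(0.250000, -1.842189) = 0.377649
  u ← -1.890000 + (0.25/6)·(k1 + 2k2 + 2k3 + k4) = -1.842184
t=0.250000, u=-1.842184:
  k1 = f(0.250000, -1.842184) = 0.377648
  k2 = f(0.375000, -1.794978) = 0.551956
  k3 = f(0.375000, -1.773190) = 0.545256
  k4 = f(0.500000, -1.705870) = 0.699407
  u ← -1.842184 + (0.25/6)·(k1 + 2k2 + 2k3 + k4) = -1.705872
u(0.5) ≈ -1.7059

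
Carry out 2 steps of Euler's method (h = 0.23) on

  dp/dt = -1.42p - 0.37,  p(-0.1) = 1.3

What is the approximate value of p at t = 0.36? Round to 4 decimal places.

Euler: p_{n+1} = p_n + h·f(t_n, p_n).
t=-0.100000, p=1.300000: f=-2.216000 → p ← 1.300000 + 0.23·(-2.216000) = 0.790320
t=0.130000, p=0.790320: f=-1.492254 → p ← 0.790320 + 0.23·(-1.492254) = 0.447101
p(0.36) ≈ 0.4471

0.4471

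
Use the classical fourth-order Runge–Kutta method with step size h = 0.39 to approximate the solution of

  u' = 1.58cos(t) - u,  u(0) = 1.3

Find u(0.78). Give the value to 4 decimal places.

RK4: k1 = f(t_n, u_n); k2 = f(t_n + h/2, u_n + (h/2)·k1); k3 = f(t_n + h/2, u_n + (h/2)·k2); k4 = f(t_n + h, u_n + h·k3); u_{n+1} = u_n + (h/6)·(k1 + 2k2 + 2k3 + k4).
t=0.000000, u=1.300000:
  k1 = f(0.000000, 1.300000) = 0.280000
  k2 = f(0.195000, 1.354600) = 0.195455
  k3 = f(0.195000, 1.338114) = 0.211942
  k4 = f(0.390000, 1.382657) = 0.078699
  u ← 1.300000 + (0.39/6)·(k1 + 2k2 + 2k3 + k4) = 1.376277
t=0.390000, u=1.376277:
  k1 = f(0.390000, 1.376277) = 0.085079
  k2 = f(0.585000, 1.392867) = -0.075602
  k3 = f(0.585000, 1.361535) = -0.044269
  k4 = f(0.780000, 1.359012) = -0.235769
  u ← 1.376277 + (0.39/6)·(k1 + 2k2 + 2k3 + k4) = 1.350899
u(0.78) ≈ 1.3509

1.3509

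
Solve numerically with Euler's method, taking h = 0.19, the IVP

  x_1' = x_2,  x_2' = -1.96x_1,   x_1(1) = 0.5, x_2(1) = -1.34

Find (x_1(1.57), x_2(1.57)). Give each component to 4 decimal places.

Euler on (x_1,x_2): x_1_{n+1} = x_1_n + h·x_1', x_2_{n+1} = x_2_n + h·x_2'.
1.000000: (0.500000, -1.340000); f=(-1.340000, -0.980000) → (0.245400, -1.526200)
1.190000: (0.245400, -1.526200); f=(-1.526200, -0.480984) → (-0.044578, -1.617587)
1.380000: (-0.044578, -1.617587); f=(-1.617587, 0.087373) → (-0.351920, -1.600986)
(x_1(1.57), x_2(1.57)) ≈ (-0.3519, -1.6010)

-0.3519, -1.6010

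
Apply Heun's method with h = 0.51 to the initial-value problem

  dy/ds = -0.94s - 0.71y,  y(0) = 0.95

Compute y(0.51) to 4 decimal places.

Heun: k1 = f(s_n, y_n); k2 = f(s_n + h, y_n + h·k1); y_{n+1} = y_n + (h/2)·(k1 + k2).
s=0.000000, y=0.950000:
  k1 = f(0.000000, 0.950000) = -0.674500
  k2 = f(0.510000, 0.606005) = -0.909664
  y ← 0.950000 + (0.51/2)·(-0.674500 + (-0.909664)) = 0.546038
y(0.51) ≈ 0.5460

0.5460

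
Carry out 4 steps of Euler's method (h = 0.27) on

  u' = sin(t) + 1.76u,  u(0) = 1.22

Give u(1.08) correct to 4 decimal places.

6.3349

Euler: u_{n+1} = u_n + h·f(t_n, u_n).
t=0.000000, u=1.220000: f=2.147200 → u ← 1.220000 + 0.27·2.147200 = 1.799744
t=0.270000, u=1.799744: f=3.434281 → u ← 1.799744 + 0.27·3.434281 = 2.727000
t=0.540000, u=2.727000: f=5.313656 → u ← 2.727000 + 0.27·5.313656 = 4.161687
t=0.810000, u=4.161687: f=8.048856 → u ← 4.161687 + 0.27·8.048856 = 6.334878
u(1.08) ≈ 6.3349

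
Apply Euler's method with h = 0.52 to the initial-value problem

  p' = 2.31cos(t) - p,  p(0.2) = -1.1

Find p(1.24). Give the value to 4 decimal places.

1.2147

Euler: p_{n+1} = p_n + h·f(t_n, p_n).
t=0.200000, p=-1.100000: f=3.363954 → p ← -1.100000 + 0.52·3.363954 = 0.649256
t=0.720000, p=0.649256: f=1.087415 → p ← 0.649256 + 0.52·1.087415 = 1.214712
p(1.24) ≈ 1.2147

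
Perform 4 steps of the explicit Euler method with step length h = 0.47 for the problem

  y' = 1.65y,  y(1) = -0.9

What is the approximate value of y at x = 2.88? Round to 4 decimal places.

-8.9439

Euler: y_{n+1} = y_n + h·f(x_n, y_n).
x=1.000000, y=-0.900000: f=-1.485000 → y ← -0.900000 + 0.47·(-1.485000) = -1.597950
x=1.470000, y=-1.597950: f=-2.636617 → y ← -1.597950 + 0.47·(-2.636617) = -2.837160
x=1.940000, y=-2.837160: f=-4.681314 → y ← -2.837160 + 0.47·(-4.681314) = -5.037378
x=2.410000, y=-5.037378: f=-8.311674 → y ← -5.037378 + 0.47·(-8.311674) = -8.943865
y(2.88) ≈ -8.9439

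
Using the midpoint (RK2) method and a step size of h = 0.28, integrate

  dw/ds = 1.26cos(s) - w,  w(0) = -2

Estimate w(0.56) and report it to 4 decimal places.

Midpoint: k1 = f(s_n, w_n); k2 = f(s_n + h/2, w_n + (h/2)·k1); w_{n+1} = w_n + h·k2.
s=0.000000, w=-2.000000:
  k1 = f(0.000000, -2.000000) = 3.260000
  k2 = f(0.140000, -1.543600) = 2.791272
  w ← -2.000000 + 0.28·2.791272 = -1.218444
s=0.280000, w=-1.218444:
  k1 = f(0.280000, -1.218444) = 2.429374
  k2 = f(0.420000, -0.878331) = 2.028824
  w ← -1.218444 + 0.28·2.028824 = -0.650373
w(0.56) ≈ -0.6504

-0.6504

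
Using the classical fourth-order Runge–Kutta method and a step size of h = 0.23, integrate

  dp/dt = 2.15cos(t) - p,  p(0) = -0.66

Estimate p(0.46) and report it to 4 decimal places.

RK4: k1 = f(t_n, p_n); k2 = f(t_n + h/2, p_n + (h/2)·k1); k3 = f(t_n + h/2, p_n + (h/2)·k2); k4 = f(t_n + h, p_n + h·k3); p_{n+1} = p_n + (h/6)·(k1 + 2k2 + 2k3 + k4).
t=0.000000, p=-0.660000:
  k1 = f(0.000000, -0.660000) = 2.810000
  k2 = f(0.115000, -0.336850) = 2.472649
  k3 = f(0.115000, -0.375645) = 2.511444
  k4 = f(0.230000, -0.082368) = 2.175751
  p ← -0.660000 + (0.23/6)·(k1 + 2k2 + 2k3 + k4) = -0.086766
t=0.230000, p=-0.086766:
  k1 = f(0.230000, -0.086766) = 2.180149
  k2 = f(0.345000, 0.163951) = 1.859361
  k3 = f(0.345000, 0.127061) = 1.896251
  k4 = f(0.460000, 0.349372) = 1.577141
  p ← -0.086766 + (0.23/6)·(k1 + 2k2 + 2k3 + k4) = 0.345194
p(0.46) ≈ 0.3452

0.3452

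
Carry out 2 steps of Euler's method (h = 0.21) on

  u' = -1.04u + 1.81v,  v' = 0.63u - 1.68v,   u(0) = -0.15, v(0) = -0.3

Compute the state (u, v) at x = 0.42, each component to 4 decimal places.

Euler on (u,v): u_{n+1} = u_n + h·u', v_{n+1} = v_n + h·v'.
0.000000: (-0.150000, -0.300000); f=(-0.387000, 0.409500) → (-0.231270, -0.214005)
0.210000: (-0.231270, -0.214005); f=(-0.146828, 0.213828) → (-0.262104, -0.169101)
(u(0.42), v(0.42)) ≈ (-0.2621, -0.1691)

-0.2621, -0.1691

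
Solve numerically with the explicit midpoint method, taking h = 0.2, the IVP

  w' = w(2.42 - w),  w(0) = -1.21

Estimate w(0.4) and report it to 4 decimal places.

-7.3221

Midpoint: k1 = f(x_n, w_n); k2 = f(x_n + h/2, w_n + (h/2)·k1); w_{n+1} = w_n + h·k2.
x=0.000000, w=-1.210000:
  k1 = f(0.000000, -1.210000) = -4.392300
  k2 = f(0.100000, -1.649230) = -6.711096
  w ← -1.210000 + 0.2·(-6.711096) = -2.552219
x=0.200000, w=-2.552219:
  k1 = f(0.200000, -2.552219) = -12.690194
  k2 = f(0.300000, -3.821239) = -23.849262
  w ← -2.552219 + 0.2·(-23.849262) = -7.322072
w(0.4) ≈ -7.3221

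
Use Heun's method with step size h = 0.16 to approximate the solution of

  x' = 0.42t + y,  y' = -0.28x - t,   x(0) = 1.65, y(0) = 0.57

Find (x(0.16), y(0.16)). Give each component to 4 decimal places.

1.7407, 0.4812

Heun on (x,y): k1 = f(t_n, state_n); k2 = f(t_n + h, state_n + h·k1); state_{n+1} = state_n + (h/2)·(k1 + k2).
0.000000: (1.650000, 0.570000)
  k1 = (0.570000, -0.462000)
  predictor → (1.741200, 0.496080)
  k2 = (0.563280, -0.647536)
  → (1.740662, 0.481237)
(x(0.16), y(0.16)) ≈ (1.7407, 0.4812)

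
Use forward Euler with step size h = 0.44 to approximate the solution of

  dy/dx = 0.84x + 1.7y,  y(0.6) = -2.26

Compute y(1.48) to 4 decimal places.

Euler: y_{n+1} = y_n + h·f(x_n, y_n).
x=0.600000, y=-2.260000: f=-3.338000 → y ← -2.260000 + 0.44·(-3.338000) = -3.728720
x=1.040000, y=-3.728720: f=-5.465224 → y ← -3.728720 + 0.44·(-5.465224) = -6.133419
y(1.48) ≈ -6.1334

-6.1334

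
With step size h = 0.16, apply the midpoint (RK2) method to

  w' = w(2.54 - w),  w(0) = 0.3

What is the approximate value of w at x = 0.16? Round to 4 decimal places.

0.4237

Midpoint: k1 = f(x_n, w_n); k2 = f(x_n + h/2, w_n + (h/2)·k1); w_{n+1} = w_n + h·k2.
x=0.000000, w=0.300000:
  k1 = f(0.000000, 0.300000) = 0.672000
  k2 = f(0.080000, 0.353760) = 0.773404
  w ← 0.300000 + 0.16·0.773404 = 0.423745
w(0.16) ≈ 0.4237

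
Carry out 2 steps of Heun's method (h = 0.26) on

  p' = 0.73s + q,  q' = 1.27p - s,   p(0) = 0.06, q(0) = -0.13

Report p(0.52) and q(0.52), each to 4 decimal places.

0.0821, -0.2316

Heun on (p,q): k1 = f(s_n, state_n); k2 = f(s_n + h, state_n + h·k1); state_{n+1} = state_n + (h/2)·(k1 + k2).
0.000000: (0.060000, -0.130000)
  k1 = (-0.130000, 0.076200)
  predictor → (0.026200, -0.110188)
  k2 = (0.079612, -0.226726)
  → (0.053450, -0.149568)
0.260000: (0.053450, -0.149568)
  k1 = (0.040232, -0.192119)
  predictor → (0.063910, -0.199519)
  k2 = (0.180081, -0.438835)
  → (0.082090, -0.231592)
(p(0.52), q(0.52)) ≈ (0.0821, -0.2316)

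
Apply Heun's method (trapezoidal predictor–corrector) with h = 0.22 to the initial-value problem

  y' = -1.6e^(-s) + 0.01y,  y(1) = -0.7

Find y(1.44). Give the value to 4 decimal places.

Heun: k1 = f(s_n, y_n); k2 = f(s_n + h, y_n + h·k1); y_{n+1} = y_n + (h/2)·(k1 + k2).
s=1.000000, y=-0.700000:
  k1 = f(1.000000, -0.700000) = -0.595607
  k2 = f(1.220000, -0.831034) = -0.480679
  y ← -0.700000 + (0.22/2)·(-0.595607 + (-0.480679)) = -0.818391
s=1.220000, y=-0.818391:
  k1 = f(1.220000, -0.818391) = -0.480552
  k2 = f(1.440000, -0.924113) = -0.388326
  y ← -0.818391 + (0.22/2)·(-0.480552 + (-0.388326)) = -0.913968
y(1.44) ≈ -0.9140

-0.9140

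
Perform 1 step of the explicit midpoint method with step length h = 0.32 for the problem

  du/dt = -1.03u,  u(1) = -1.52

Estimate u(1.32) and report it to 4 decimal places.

-1.1016

Midpoint: k1 = f(t_n, u_n); k2 = f(t_n + h/2, u_n + (h/2)·k1); u_{n+1} = u_n + h·k2.
t=1.000000, u=-1.520000:
  k1 = f(1.000000, -1.520000) = 1.565600
  k2 = f(1.160000, -1.269504) = 1.307589
  u ← -1.520000 + 0.32·1.307589 = -1.101571
u(1.32) ≈ -1.1016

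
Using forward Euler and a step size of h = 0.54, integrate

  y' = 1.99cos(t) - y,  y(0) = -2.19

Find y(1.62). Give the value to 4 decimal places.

Euler: y_{n+1} = y_n + h·f(t_n, y_n).
t=0.000000, y=-2.190000: f=4.180000 → y ← -2.190000 + 0.54·4.180000 = 0.067200
t=0.540000, y=0.067200: f=1.639640 → y ← 0.067200 + 0.54·1.639640 = 0.952606
t=1.080000, y=0.952606: f=-0.014662 → y ← 0.952606 + 0.54·(-0.014662) = 0.944688
y(1.62) ≈ 0.9447

0.9447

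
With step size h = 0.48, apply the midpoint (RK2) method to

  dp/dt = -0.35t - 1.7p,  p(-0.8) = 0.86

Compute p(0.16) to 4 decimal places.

Midpoint: k1 = f(t_n, p_n); k2 = f(t_n + h/2, p_n + (h/2)·k1); p_{n+1} = p_n + h·k2.
t=-0.800000, p=0.860000:
  k1 = f(-0.800000, 0.860000) = -1.182000
  k2 = f(-0.560000, 0.576320) = -0.783744
  p ← 0.860000 + 0.48·(-0.783744) = 0.483803
t=-0.320000, p=0.483803:
  k1 = f(-0.320000, 0.483803) = -0.710465
  k2 = f(-0.080000, 0.313291) = -0.504595
  p ← 0.483803 + 0.48·(-0.504595) = 0.241597
p(0.16) ≈ 0.2416

0.2416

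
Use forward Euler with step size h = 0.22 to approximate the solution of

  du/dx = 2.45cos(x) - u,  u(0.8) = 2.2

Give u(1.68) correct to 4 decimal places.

Euler: u_{n+1} = u_n + h·f(x_n, u_n).
x=0.800000, u=2.200000: f=-0.493069 → u ← 2.200000 + 0.22·(-0.493069) = 2.091525
x=1.020000, u=2.091525: f=-0.809278 → u ← 2.091525 + 0.22·(-0.809278) = 1.913484
x=1.240000, u=1.913484: f=-1.117733 → u ← 1.913484 + 0.22·(-1.117733) = 1.667582
x=1.460000, u=1.667582: f=-1.396687 → u ← 1.667582 + 0.22·(-1.396687) = 1.360311
u(1.68) ≈ 1.3603

1.3603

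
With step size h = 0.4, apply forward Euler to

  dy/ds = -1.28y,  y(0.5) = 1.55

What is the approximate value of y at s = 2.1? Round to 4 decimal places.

Euler: y_{n+1} = y_n + h·f(s_n, y_n).
s=0.500000, y=1.550000: f=-1.984000 → y ← 1.550000 + 0.4·(-1.984000) = 0.756400
s=0.900000, y=0.756400: f=-0.968192 → y ← 0.756400 + 0.4·(-0.968192) = 0.369123
s=1.300000, y=0.369123: f=-0.472478 → y ← 0.369123 + 0.4·(-0.472478) = 0.180132
s=1.700000, y=0.180132: f=-0.230569 → y ← 0.180132 + 0.4·(-0.230569) = 0.087904
y(2.1) ≈ 0.0879

0.0879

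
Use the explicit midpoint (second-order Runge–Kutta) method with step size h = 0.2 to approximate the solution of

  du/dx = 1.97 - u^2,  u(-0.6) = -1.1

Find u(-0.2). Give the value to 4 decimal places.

Midpoint: k1 = f(x_n, u_n); k2 = f(x_n + h/2, u_n + (h/2)·k1); u_{n+1} = u_n + h·k2.
x=-0.600000, u=-1.100000:
  k1 = f(-0.600000, -1.100000) = 0.760000
  k2 = f(-0.500000, -1.024000) = 0.921424
  u ← -1.100000 + 0.2·0.921424 = -0.915715
x=-0.400000, u=-0.915715:
  k1 = f(-0.400000, -0.915715) = 1.131466
  k2 = f(-0.300000, -0.802569) = 1.325884
  u ← -0.915715 + 0.2·1.325884 = -0.650538
u(-0.2) ≈ -0.6505

-0.6505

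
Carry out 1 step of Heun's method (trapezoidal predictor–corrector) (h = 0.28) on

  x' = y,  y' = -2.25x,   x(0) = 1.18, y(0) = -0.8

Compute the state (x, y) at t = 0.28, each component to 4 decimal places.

0.8519, -1.4728

Heun on (x,y): k1 = f(t_n, state_n); k2 = f(t_n + h, state_n + h·k1); state_{n+1} = state_n + (h/2)·(k1 + k2).
0.000000: (1.180000, -0.800000)
  k1 = (-0.800000, -2.655000)
  predictor → (0.956000, -1.543400)
  k2 = (-1.543400, -2.151000)
  → (0.851924, -1.472840)
(x(0.28), y(0.28)) ≈ (0.8519, -1.4728)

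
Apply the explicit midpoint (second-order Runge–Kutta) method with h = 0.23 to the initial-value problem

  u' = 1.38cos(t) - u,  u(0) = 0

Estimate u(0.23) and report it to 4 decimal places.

0.2788

Midpoint: k1 = f(t_n, u_n); k2 = f(t_n + h/2, u_n + (h/2)·k1); u_{n+1} = u_n + h·k2.
t=0.000000, u=0.000000:
  k1 = f(0.000000, 0.000000) = 1.380000
  k2 = f(0.115000, 0.158700) = 1.212185
  u ← 0.000000 + 0.23·1.212185 = 0.278803
u(0.23) ≈ 0.2788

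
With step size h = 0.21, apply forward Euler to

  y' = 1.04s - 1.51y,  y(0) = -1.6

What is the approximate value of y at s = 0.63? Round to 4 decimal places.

Euler: y_{n+1} = y_n + h·f(s_n, y_n).
s=0.000000, y=-1.600000: f=2.416000 → y ← -1.600000 + 0.21·2.416000 = -1.092640
s=0.210000, y=-1.092640: f=1.868286 → y ← -1.092640 + 0.21·1.868286 = -0.700300
s=0.420000, y=-0.700300: f=1.494253 → y ← -0.700300 + 0.21·1.494253 = -0.386507
y(0.63) ≈ -0.3865

-0.3865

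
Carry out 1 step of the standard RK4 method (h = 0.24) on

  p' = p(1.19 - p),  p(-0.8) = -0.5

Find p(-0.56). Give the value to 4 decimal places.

RK4: k1 = f(s_n, p_n); k2 = f(s_n + h/2, p_n + (h/2)·k1); k3 = f(s_n + h/2, p_n + (h/2)·k2); k4 = f(s_n + h, p_n + h·k3); p_{n+1} = p_n + (h/6)·(k1 + 2k2 + 2k3 + k4).
s=-0.800000, p=-0.500000:
  k1 = f(-0.800000, -0.500000) = -0.845000
  k2 = f(-0.680000, -0.601400) = -1.077348
  k3 = f(-0.680000, -0.629282) = -1.144841
  k4 = f(-0.560000, -0.774762) = -1.522222
  p ← -0.500000 + (0.24/6)·(k1 + 2k2 + 2k3 + k4) = -0.772464
p(-0.56) ≈ -0.7725

-0.7725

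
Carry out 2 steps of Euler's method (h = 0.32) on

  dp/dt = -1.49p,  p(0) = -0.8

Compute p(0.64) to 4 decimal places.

-0.2190

Euler: p_{n+1} = p_n + h·f(t_n, p_n).
t=0.000000, p=-0.800000: f=1.192000 → p ← -0.800000 + 0.32·1.192000 = -0.418560
t=0.320000, p=-0.418560: f=0.623654 → p ← -0.418560 + 0.32·0.623654 = -0.218991
p(0.64) ≈ -0.2190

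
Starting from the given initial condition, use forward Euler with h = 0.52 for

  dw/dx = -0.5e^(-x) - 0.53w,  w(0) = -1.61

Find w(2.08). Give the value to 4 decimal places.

-0.7445

Euler: w_{n+1} = w_n + h·f(x_n, w_n).
x=0.000000, w=-1.610000: f=0.353300 → w ← -1.610000 + 0.52·0.353300 = -1.426284
x=0.520000, w=-1.426284: f=0.458670 → w ← -1.426284 + 0.52·0.458670 = -1.187775
x=1.040000, w=-1.187775: f=0.452794 → w ← -1.187775 + 0.52·0.452794 = -0.952323
x=1.560000, w=-0.952323: f=0.399663 → w ← -0.952323 + 0.52·0.399663 = -0.744498
w(2.08) ≈ -0.7445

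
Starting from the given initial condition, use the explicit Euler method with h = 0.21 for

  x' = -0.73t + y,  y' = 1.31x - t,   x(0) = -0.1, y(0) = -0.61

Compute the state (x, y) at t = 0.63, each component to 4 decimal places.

-0.6149, -0.9410

Euler on (x,y): x_{n+1} = x_n + h·x', y_{n+1} = y_n + h·y'.
0.000000: (-0.100000, -0.610000); f=(-0.610000, -0.131000) → (-0.228100, -0.637510)
0.210000: (-0.228100, -0.637510); f=(-0.790810, -0.508811) → (-0.394170, -0.744360)
0.420000: (-0.394170, -0.744360); f=(-1.050960, -0.936363) → (-0.614872, -0.940997)
(x(0.63), y(0.63)) ≈ (-0.6149, -0.9410)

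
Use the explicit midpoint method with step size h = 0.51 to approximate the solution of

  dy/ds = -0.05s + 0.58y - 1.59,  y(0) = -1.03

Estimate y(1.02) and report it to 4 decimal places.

Midpoint: k1 = f(s_n, y_n); k2 = f(s_n + h/2, y_n + (h/2)·k1); y_{n+1} = y_n + h·k2.
s=0.000000, y=-1.030000:
  k1 = f(0.000000, -1.030000) = -2.187400
  k2 = f(0.255000, -1.587787) = -2.523666
  y ← -1.030000 + 0.51·(-2.523666) = -2.317070
s=0.510000, y=-2.317070:
  k1 = f(0.510000, -2.317070) = -2.959401
  k2 = f(0.765000, -3.071717) = -3.409846
  y ← -2.317070 + 0.51·(-3.409846) = -4.056091
y(1.02) ≈ -4.0561

-4.0561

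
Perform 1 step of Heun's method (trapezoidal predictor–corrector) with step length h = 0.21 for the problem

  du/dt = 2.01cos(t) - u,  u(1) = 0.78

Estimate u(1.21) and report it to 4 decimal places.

0.7980

Heun: k1 = f(t_n, u_n); k2 = f(t_n + h, u_n + h·k1); u_{n+1} = u_n + (h/2)·(k1 + k2).
t=1.000000, u=0.780000:
  k1 = f(1.000000, 0.780000) = 0.306008
  k2 = f(1.210000, 0.844262) = -0.134693
  u ← 0.780000 + (0.21/2)·(0.306008 + (-0.134693)) = 0.797988
u(1.21) ≈ 0.7980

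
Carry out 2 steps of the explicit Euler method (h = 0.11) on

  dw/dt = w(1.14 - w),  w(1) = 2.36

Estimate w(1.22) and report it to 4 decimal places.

1.8403

Euler: w_{n+1} = w_n + h·f(t_n, w_n).
t=1.000000, w=2.360000: f=-2.879200 → w ← 2.360000 + 0.11·(-2.879200) = 2.043288
t=1.110000, w=2.043288: f=-1.845678 → w ← 2.043288 + 0.11·(-1.845678) = 1.840263
w(1.22) ≈ 1.8403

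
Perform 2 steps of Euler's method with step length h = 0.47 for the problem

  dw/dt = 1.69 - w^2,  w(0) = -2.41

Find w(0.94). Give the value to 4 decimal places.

-12.4264

Euler: w_{n+1} = w_n + h·f(t_n, w_n).
t=0.000000, w=-2.410000: f=-4.118100 → w ← -2.410000 + 0.47·(-4.118100) = -4.345507
t=0.470000, w=-4.345507: f=-17.193431 → w ← -4.345507 + 0.47·(-17.193431) = -12.426420
w(0.94) ≈ -12.4264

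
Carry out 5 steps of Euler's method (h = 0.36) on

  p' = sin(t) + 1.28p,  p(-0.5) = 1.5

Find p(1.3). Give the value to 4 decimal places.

Euler: p_{n+1} = p_n + h·f(t_n, p_n).
t=-0.500000, p=1.500000: f=1.440574 → p ← 1.500000 + 0.36·1.440574 = 2.018607
t=-0.140000, p=2.018607: f=2.444274 → p ← 2.018607 + 0.36·2.444274 = 2.898545
t=0.220000, p=2.898545: f=3.928368 → p ← 2.898545 + 0.36·3.928368 = 4.312758
t=0.580000, p=4.312758: f=6.068354 → p ← 4.312758 + 0.36·6.068354 = 6.497365
t=0.940000, p=6.497365: f=9.124185 → p ← 6.497365 + 0.36·9.124185 = 9.782072
p(1.3) ≈ 9.7821

9.7821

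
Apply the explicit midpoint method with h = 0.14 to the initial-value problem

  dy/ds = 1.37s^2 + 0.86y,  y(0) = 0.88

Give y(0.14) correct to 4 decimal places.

Midpoint: k1 = f(s_n, y_n); k2 = f(s_n + h/2, y_n + (h/2)·k1); y_{n+1} = y_n + h·k2.
s=0.000000, y=0.880000:
  k1 = f(0.000000, 0.880000) = 0.756800
  k2 = f(0.070000, 0.932976) = 0.809072
  y ← 0.880000 + 0.14·0.809072 = 0.993270
y(0.14) ≈ 0.9933

0.9933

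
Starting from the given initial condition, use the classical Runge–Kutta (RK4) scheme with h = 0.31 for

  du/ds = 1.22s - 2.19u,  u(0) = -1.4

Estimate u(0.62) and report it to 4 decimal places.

RK4: k1 = f(s_n, u_n); k2 = f(s_n + h/2, u_n + (h/2)·k1); k3 = f(s_n + h/2, u_n + (h/2)·k2); k4 = f(s_n + h, u_n + h·k3); u_{n+1} = u_n + (h/6)·(k1 + 2k2 + 2k3 + k4).
s=0.000000, u=-1.400000:
  k1 = f(0.000000, -1.400000) = 3.066000
  k2 = f(0.155000, -0.924770) = 2.214346
  k3 = f(0.155000, -1.056776) = 2.503440
  k4 = f(0.310000, -0.623934) = 1.744614
  u ← -1.400000 + (0.31/6)·(k1 + 2k2 + 2k3 + k4) = -0.663947
s=0.310000, u=-0.663947:
  k1 = f(0.310000, -0.663947) = 1.832244
  k2 = f(0.465000, -0.379949) = 1.399389
  k3 = f(0.465000, -0.447042) = 1.546321
  k4 = f(0.620000, -0.184587) = 1.160646
  u ← -0.663947 + (0.31/6)·(k1 + 2k2 + 2k3 + k4) = -0.204924
u(0.62) ≈ -0.2049

-0.2049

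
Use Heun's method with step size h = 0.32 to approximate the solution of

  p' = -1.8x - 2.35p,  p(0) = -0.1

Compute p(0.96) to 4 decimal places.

-0.4731

Heun: k1 = f(x_n, p_n); k2 = f(x_n + h, p_n + h·k1); p_{n+1} = p_n + (h/2)·(k1 + k2).
x=0.000000, p=-0.100000:
  k1 = f(0.000000, -0.100000) = 0.235000
  k2 = f(0.320000, -0.024800) = -0.517720
  p ← -0.100000 + (0.32/2)·(0.235000 + (-0.517720)) = -0.145235
x=0.320000, p=-0.145235:
  k1 = f(0.320000, -0.145235) = -0.234697
  k2 = f(0.640000, -0.220338) = -0.634205
  p ← -0.145235 + (0.32/2)·(-0.234697 + (-0.634205)) = -0.284260
x=0.640000, p=-0.284260:
  k1 = f(0.640000, -0.284260) = -0.483990
  k2 = f(0.960000, -0.439136) = -0.696030
  p ← -0.284260 + (0.32/2)·(-0.483990 + (-0.696030)) = -0.473063
p(0.96) ≈ -0.4731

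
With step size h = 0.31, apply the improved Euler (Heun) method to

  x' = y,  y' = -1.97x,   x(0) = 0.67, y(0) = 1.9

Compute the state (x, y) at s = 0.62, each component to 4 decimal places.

Heun on (x,y): k1 = f(s_n, state_n); k2 = f(s_n + h, state_n + h·k1); state_{n+1} = state_n + (h/2)·(k1 + k2).
0.000000: (0.670000, 1.900000)
  k1 = (1.900000, -1.319900)
  predictor → (1.259000, 1.490831)
  k2 = (1.490831, -2.480230)
  → (1.195579, 1.310980)
0.310000: (1.195579, 1.310980)
  k1 = (1.310980, -2.355290)
  predictor → (1.601983, 0.580840)
  k2 = (0.580840, -3.155906)
  → (1.488811, 0.456744)
(x(0.62), y(0.62)) ≈ (1.4888, 0.4567)

1.4888, 0.4567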